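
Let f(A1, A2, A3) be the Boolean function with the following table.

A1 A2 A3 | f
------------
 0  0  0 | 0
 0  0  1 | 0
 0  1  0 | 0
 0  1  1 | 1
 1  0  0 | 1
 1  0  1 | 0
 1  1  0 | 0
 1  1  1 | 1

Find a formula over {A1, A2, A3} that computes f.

Collect the rows where f=1 — (0,1,1), (1,0,0), (1,1,1) — and write one minterm per row: ¬A1·A2·A3, A1·¬A2·¬A3, A1·A2·A3. Their union (logical OR) reproduces the table exactly.

f(A1, A2, A3) = (((A1' · A2) · A3) + ((A1 · A2') · A3')) + ((A1 · A2) · A3)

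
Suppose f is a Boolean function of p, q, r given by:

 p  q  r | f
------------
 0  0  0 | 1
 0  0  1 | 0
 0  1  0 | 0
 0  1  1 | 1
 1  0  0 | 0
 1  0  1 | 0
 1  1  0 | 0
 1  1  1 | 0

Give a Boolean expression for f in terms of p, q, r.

Collect the rows where f=1 — (0,0,0), (0,1,1) — and write one minterm per row: ¬p·¬q·¬r, ¬p·q·r. Their union (logical OR) reproduces the table exactly.

f(p, q, r) = ((p' · q') · r') + ((p' · q) · r)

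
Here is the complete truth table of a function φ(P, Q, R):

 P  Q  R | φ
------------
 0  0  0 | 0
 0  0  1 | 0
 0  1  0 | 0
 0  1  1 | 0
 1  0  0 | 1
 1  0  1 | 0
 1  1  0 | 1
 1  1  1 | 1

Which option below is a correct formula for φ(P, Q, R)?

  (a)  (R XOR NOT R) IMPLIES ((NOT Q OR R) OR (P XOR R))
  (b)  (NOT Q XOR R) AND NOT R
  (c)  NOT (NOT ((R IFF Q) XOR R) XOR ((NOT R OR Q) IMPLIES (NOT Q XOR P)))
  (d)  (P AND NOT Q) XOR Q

(a): at (0,0,0) it gives 1, but φ = 0 — eliminated.
(b): at (0,0,0) it gives 1, but φ = 0 — eliminated.
(d): at (0,1,0) it gives 1, but φ = 0 — eliminated.
(c) is the remaining candidate, and it agrees with φ on all 8 inputs.

c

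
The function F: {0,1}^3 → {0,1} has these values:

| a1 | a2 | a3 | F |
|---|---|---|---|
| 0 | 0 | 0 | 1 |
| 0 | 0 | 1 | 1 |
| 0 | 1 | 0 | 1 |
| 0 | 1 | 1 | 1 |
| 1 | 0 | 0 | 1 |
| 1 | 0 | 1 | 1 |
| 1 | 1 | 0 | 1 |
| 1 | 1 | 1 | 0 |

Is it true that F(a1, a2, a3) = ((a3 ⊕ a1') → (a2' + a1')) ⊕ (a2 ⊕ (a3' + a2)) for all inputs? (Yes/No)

Check the formula against F row by row:
  a1=0, a2=0, a3=0: formula gives 0, but F = 1 ✗
Since they disagree at (0,0,0), the expression is not a correct formula for F.

No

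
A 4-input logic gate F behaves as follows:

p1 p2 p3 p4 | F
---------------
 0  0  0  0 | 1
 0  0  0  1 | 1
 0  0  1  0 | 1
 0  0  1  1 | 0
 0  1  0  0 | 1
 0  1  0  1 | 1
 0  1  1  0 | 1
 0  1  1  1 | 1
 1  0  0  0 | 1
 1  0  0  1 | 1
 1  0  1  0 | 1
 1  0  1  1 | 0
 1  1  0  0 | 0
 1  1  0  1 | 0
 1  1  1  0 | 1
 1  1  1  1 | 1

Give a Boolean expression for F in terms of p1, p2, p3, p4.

F is 0 on only 4 rows — (0,0,1,1), (1,0,1,1), (1,1,0,0), (1,1,0,1). Writing each as a minterm (¬p1·¬p2·p3·p4, p1·¬p2·p3·p4, p1·p2·¬p3·¬p4, p1·p2·¬p3·p4) and OR-ing them characterizes exactly where F=0, so F is the negation of that disjunction.

F(p1, p2, p3, p4) = ~((((((~p1 & ~p2) & p3) & p4) | (((p1 & ~p2) & p3) & p4)) | (((p1 & p2) & ~p3) & ~p4)) | (((p1 & p2) & ~p3) & p4))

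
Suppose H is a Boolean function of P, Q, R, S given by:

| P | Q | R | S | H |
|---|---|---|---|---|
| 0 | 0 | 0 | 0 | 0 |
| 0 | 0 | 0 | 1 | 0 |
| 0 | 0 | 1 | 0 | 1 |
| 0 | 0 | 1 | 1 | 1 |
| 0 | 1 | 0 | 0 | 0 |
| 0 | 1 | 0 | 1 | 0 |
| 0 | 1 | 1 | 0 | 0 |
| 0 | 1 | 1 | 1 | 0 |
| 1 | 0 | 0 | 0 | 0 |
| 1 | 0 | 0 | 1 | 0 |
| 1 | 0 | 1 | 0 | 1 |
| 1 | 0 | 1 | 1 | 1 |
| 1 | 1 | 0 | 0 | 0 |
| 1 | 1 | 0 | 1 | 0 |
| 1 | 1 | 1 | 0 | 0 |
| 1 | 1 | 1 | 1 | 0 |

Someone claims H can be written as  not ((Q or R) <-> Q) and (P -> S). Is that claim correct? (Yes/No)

Check the formula against H row by row:
  P=0, Q=0, R=0, S=0: formula gives 0, H = 0 ✓
  P=0, Q=0, R=0, S=1: formula gives 0, H = 0 ✓
  P=0, Q=0, R=1, S=0: formula gives 1, H = 1 ✓
  P=0, Q=0, R=1, S=1: formula gives 1, H = 1 ✓
  …
  P=1, Q=0, R=1, S=0: formula gives 0, but H = 1 ✗
Row (1,0,1,0) is a counterexample, so the formula is not equivalent to H.

No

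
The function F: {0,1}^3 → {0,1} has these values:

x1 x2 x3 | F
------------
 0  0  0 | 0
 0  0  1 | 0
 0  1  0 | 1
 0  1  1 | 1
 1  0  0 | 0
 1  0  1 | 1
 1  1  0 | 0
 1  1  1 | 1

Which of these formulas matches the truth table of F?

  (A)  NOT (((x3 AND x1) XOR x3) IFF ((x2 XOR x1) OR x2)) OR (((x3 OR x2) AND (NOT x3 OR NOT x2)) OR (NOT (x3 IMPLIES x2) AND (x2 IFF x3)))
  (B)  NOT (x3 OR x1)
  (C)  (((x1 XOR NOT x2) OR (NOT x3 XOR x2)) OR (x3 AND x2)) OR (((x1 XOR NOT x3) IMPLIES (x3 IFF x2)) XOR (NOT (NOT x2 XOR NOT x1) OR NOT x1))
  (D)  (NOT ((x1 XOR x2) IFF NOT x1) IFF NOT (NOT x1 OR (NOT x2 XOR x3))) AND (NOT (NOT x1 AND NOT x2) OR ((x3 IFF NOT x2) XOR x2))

(A): at (0,0,1) it gives 1, but F = 0 — eliminated.
(B): at (0,0,0) it gives 1, but F = 0 — eliminated.
(C): at (0,0,0) it gives 1, but F = 0 — eliminated.
(D) is the remaining candidate, and it agrees with F on all 8 inputs.

D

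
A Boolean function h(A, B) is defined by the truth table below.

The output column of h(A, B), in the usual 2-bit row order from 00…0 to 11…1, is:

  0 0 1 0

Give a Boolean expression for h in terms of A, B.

1 only at (1,0): A AND NOT B.

h(A, B) = A and not B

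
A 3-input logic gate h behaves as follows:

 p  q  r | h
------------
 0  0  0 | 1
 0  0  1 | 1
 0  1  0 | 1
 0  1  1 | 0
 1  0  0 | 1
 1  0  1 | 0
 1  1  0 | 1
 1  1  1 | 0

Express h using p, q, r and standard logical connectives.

The 0-rows are (0,1,1), (1,0,1), (1,1,1). Take each as a conjunction (¬p·q·r, p·¬q·r, p·q·r), form their disjunction, and complement — that gives a formula that is 1 everywhere h is.

h(p, q, r) = NOT ((((NOT p AND q) AND r) OR ((p AND NOT q) AND r)) OR ((p AND q) AND r))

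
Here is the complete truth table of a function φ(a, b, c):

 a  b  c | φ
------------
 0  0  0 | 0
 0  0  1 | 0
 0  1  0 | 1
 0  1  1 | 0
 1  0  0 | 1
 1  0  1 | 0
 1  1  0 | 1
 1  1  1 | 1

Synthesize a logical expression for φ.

The 1-rows are (0,1,0), (1,0,0), (1,1,0), (1,1,1). Each contributes one minterm — ¬a·b·¬c; a·¬b·¬c; a·b·¬c; a·b·c — and their disjunction is a sum-of-products form of φ.

φ(a, b, c) = ((((not a and b) and not c) or ((a and not b) and not c)) or ((a and b) and not c)) or ((a and b) and c)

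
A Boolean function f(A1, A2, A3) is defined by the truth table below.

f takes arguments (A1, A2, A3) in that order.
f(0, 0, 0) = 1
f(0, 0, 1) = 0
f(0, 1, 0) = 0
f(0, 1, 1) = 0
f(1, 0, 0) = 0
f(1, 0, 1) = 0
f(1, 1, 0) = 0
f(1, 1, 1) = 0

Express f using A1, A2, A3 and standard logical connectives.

f(A1, A2, A3) = (¬A1 ∧ ¬A2) ∧ ¬A3

Only row (0,0,0) gives 1. That row's minterm ¬A1·¬A2·¬A3 is f directly.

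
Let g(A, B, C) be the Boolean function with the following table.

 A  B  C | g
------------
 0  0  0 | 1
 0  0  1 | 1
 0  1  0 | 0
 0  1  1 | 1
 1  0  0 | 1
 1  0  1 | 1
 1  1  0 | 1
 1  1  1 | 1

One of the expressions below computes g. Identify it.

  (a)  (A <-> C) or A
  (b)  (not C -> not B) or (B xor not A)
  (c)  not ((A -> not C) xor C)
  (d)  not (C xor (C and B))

b

(a) fails at (0,0,1): the formula yields 0, g is 1.
(c) fails at (0,0,0): the formula yields 0, g is 1.
(d) fails at (0,0,1): the formula yields 0, g is 1.
(b) is the remaining candidate, and it agrees with g on all 8 inputs.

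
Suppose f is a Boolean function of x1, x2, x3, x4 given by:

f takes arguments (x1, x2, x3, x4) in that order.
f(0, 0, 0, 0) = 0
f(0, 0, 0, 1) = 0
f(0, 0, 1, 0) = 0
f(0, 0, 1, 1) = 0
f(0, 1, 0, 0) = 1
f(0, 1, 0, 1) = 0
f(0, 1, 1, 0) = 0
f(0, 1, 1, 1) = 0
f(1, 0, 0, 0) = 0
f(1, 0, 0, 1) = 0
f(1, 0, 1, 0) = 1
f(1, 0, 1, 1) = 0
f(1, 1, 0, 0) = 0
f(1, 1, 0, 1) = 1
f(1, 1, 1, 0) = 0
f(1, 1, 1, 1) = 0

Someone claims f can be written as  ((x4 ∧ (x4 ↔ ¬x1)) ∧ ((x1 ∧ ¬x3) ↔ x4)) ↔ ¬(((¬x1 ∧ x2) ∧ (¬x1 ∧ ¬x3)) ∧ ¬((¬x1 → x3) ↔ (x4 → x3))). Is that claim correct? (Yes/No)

No

Test each input against both f and the formula:
  x1=0, x2=0, x3=0, x4=0: formula gives 0, f = 0 ✓
  x1=0, x2=0, x3=0, x4=1: formula gives 0, f = 0 ✓
  x1=0, x2=0, x3=1, x4=0: formula gives 0, f = 0 ✓
  x1=0, x2=0, x3=1, x4=1: formula gives 0, f = 0 ✓
  …
  x1=1, x2=0, x3=1, x4=0: formula gives 0, but f = 1 ✗
A single disagreement suffices: at (1,0,1,0) they differ, so the formula does not compute f.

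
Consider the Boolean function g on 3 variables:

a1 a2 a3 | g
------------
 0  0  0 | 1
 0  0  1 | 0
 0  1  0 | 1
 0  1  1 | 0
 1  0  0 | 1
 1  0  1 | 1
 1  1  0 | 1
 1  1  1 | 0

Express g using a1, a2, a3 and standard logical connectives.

g(a1, a2, a3) = not ((((not a1 and not a2) and a3) or ((not a1 and a2) and a3)) or ((a1 and a2) and a3))

There are just 3 zero rows: (0,0,1), (0,1,1), (1,1,1). Their minterms are ¬a1·¬a2·a3, ¬a1·a2·a3, a1·a2·a3; the OR of those covers precisely the 0-outputs, and negating it yields g.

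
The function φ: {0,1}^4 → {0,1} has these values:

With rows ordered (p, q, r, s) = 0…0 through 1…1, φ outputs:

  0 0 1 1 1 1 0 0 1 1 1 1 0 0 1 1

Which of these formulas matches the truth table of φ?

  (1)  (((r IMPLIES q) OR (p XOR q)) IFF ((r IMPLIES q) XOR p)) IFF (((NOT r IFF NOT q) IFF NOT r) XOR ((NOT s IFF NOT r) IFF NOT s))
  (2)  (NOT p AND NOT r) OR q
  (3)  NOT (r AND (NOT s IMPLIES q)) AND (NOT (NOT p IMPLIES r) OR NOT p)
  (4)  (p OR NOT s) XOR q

1

(2) fails at (0,0,0,0): the formula yields 1, φ is 0.
(3) fails at (0,0,0,0): the formula yields 1, φ is 0.
(4) fails at (0,0,0,0): the formula yields 1, φ is 0.
Only (1) survives; checking it on all 16 rows confirms it matches φ.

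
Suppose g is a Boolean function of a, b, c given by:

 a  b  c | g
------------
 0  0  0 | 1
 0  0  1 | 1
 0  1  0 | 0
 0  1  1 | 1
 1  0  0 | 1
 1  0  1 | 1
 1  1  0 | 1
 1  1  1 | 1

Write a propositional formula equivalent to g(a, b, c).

g(a, b, c) = ¬((¬a ∧ b) ∧ ¬c)

Only row (0,1,0) gives 0. So g is 1 everywhere except there — the complement of the minterm ¬a·b·¬c.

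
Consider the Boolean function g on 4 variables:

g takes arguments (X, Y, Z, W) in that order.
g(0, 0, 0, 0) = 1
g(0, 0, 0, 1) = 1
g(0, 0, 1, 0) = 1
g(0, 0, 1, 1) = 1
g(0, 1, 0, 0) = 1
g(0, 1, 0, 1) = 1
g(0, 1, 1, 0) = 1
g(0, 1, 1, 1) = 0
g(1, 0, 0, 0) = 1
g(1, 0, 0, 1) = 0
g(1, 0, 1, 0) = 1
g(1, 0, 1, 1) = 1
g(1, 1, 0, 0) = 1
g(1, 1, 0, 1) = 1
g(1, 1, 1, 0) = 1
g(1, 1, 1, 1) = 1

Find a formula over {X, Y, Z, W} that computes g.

g is 0 on only 2 rows — (0,1,1,1), (1,0,0,1). Writing each as a minterm (¬X·Y·Z·W, X·¬Y·¬Z·W) and OR-ing them characterizes exactly where g=0, so g is the negation of that disjunction.

g(X, Y, Z, W) = ¬((((¬X ∧ Y) ∧ Z) ∧ W) ∨ (((X ∧ ¬Y) ∧ ¬Z) ∧ W))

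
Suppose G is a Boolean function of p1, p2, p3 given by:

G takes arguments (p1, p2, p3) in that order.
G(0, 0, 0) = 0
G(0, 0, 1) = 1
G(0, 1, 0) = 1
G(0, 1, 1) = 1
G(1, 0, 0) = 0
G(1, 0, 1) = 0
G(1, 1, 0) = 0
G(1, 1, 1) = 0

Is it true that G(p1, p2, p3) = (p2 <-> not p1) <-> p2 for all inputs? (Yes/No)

Evaluate (p2 <-> not p1) <-> p2 on each row and compare to G:
  p1=0, p2=0, p3=0: formula gives 1, but G = 0 ✗
A single disagreement suffices: at (0,0,0) they differ, so the formula does not compute G.

No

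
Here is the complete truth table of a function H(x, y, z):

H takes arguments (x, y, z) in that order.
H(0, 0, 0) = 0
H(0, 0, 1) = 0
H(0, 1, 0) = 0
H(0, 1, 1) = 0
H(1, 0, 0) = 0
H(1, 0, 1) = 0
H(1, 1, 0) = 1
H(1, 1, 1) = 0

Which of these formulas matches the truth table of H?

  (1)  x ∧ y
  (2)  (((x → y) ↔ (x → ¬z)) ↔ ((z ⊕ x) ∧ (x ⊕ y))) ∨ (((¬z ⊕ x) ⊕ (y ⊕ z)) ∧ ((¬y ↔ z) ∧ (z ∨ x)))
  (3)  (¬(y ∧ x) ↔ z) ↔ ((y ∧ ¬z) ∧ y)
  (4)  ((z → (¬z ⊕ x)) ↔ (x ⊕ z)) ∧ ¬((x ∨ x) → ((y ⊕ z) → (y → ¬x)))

(1): at (1,1,1) it gives 1, but H = 0 — eliminated.
(2): at (0,0,1) it gives 1, but H = 0 — eliminated.
(3): at (0,0,0) it gives 1, but H = 0 — eliminated.
Only (4) survives; checking it on all 8 rows confirms it matches H.

4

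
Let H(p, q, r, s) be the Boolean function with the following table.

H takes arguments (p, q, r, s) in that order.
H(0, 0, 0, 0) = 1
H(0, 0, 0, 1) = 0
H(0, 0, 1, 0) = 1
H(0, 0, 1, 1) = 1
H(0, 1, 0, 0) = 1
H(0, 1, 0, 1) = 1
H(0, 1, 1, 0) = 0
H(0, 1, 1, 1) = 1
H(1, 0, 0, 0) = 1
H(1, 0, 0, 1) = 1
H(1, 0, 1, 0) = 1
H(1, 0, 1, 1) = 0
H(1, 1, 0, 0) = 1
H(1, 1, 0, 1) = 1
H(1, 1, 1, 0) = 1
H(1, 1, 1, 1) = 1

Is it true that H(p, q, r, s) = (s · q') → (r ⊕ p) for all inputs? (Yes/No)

Evaluate (s · q') → (r ⊕ p) on each row and compare to H:
  p=0, q=0, r=0, s=0: formula gives 1, H = 1 ✓
  p=0, q=0, r=0, s=1: formula gives 0, H = 0 ✓
  p=0, q=0, r=1, s=0: formula gives 1, H = 1 ✓
  p=0, q=0, r=1, s=1: formula gives 1, H = 1 ✓
  …
  p=0, q=1, r=1, s=0: formula gives 1, but H = 0 ✗
A single disagreement suffices: at (0,1,1,0) they differ, so the formula does not compute H.

No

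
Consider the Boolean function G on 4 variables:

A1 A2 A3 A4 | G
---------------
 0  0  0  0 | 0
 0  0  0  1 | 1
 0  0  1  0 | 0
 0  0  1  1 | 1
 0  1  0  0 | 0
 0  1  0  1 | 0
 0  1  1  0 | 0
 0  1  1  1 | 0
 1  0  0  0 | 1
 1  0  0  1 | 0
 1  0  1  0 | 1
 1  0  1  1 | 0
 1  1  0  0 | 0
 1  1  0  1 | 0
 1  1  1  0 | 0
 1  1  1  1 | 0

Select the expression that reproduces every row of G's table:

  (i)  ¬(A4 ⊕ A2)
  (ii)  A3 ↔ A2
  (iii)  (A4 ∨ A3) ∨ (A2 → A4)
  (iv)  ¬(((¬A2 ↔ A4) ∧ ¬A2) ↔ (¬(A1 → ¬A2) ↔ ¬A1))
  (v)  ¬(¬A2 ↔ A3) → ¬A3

iv

(i): at (0,0,0,0) it gives 1, but G = 0 — eliminated.
(ii): at (0,0,0,0) it gives 1, but G = 0 — eliminated.
(iii): at (0,0,0,0) it gives 1, but G = 0 — eliminated.
(v): at (0,0,0,0) it gives 1, but G = 0 — eliminated.
Only (iv) survives; checking it on all 16 rows confirms it matches G.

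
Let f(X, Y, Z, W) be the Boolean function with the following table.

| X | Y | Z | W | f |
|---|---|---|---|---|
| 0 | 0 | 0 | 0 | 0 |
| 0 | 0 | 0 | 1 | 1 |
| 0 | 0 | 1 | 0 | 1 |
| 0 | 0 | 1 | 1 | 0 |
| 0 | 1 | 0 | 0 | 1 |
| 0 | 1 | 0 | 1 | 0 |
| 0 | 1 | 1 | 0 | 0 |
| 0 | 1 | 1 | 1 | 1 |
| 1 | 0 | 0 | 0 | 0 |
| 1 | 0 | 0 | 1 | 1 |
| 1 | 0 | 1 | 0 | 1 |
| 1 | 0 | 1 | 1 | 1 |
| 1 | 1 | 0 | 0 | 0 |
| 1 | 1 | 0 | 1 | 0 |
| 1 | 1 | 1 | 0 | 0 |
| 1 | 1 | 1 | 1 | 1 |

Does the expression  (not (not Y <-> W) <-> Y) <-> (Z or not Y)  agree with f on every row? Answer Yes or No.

No

Test each input against both f and the formula:
  X=0, Y=0, Z=0, W=0: formula gives 0, f = 0 ✓
  X=0, Y=0, Z=0, W=1: formula gives 1, f = 1 ✓
  X=0, Y=0, Z=1, W=0: formula gives 0, but f = 1 ✗
A single disagreement suffices: at (0,0,1,0) they differ, so the formula does not compute f.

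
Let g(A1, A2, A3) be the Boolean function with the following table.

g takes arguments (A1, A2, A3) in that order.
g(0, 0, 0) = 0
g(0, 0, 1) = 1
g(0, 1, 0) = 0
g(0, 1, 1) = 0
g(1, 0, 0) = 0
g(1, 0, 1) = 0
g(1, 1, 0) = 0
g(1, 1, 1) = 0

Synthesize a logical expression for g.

g(A1, A2, A3) = (¬A1 ∧ ¬A2) ∧ A3

Only row (0,0,1) gives 1. That row's minterm ¬A1·¬A2·A3 is g directly.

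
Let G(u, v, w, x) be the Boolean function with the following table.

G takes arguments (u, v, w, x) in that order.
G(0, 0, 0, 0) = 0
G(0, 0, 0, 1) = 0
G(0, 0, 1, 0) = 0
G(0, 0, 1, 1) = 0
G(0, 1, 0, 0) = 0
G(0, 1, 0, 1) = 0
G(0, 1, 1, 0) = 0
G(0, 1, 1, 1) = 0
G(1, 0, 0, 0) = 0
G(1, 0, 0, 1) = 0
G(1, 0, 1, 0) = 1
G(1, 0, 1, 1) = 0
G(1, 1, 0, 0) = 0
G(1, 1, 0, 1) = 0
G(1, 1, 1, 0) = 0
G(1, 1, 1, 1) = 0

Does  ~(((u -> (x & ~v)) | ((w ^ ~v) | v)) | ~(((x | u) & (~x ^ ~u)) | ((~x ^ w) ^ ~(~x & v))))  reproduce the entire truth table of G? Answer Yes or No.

Check the formula against G row by row:
  u=0, v=0, w=0, x=0: formula gives 0, G = 0 ✓
  u=0, v=0, w=0, x=1: formula gives 0, G = 0 ✓
  u=0, v=0, w=1, x=0: formula gives 0, G = 0 ✓
  u=0, v=0, w=1, x=1: formula gives 0, G = 0 ✓
  … (the remaining 12 rows also agree.)
Every row agrees, so the formula is equivalent.

Yes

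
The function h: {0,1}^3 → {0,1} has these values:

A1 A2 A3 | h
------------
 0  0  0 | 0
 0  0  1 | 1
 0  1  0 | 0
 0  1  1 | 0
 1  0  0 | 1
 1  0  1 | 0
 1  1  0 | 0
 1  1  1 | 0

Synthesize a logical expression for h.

h=1 on 2 inputs: (0,0,1), (1,0,0). Reading each as a conjunction of literals (¬A1·¬A2·A3, A1·¬A2·¬A3) and taking the OR gives the canonical DNF.

h(A1, A2, A3) = ((~A1 & ~A2) & A3) | ((A1 & ~A2) & ~A3)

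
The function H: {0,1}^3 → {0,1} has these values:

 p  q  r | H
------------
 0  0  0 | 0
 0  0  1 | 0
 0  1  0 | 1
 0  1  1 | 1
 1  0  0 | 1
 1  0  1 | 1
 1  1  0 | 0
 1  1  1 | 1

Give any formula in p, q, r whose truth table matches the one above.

There are just 3 zero rows: (0,0,0), (0,0,1), (1,1,0). Their minterms are ¬p·¬q·¬r, ¬p·¬q·r, p·q·¬r; the OR of those covers precisely the 0-outputs, and negating it yields H.

H(p, q, r) = NOT ((((NOT p AND NOT q) AND NOT r) OR ((NOT p AND NOT q) AND r)) OR ((p AND q) AND NOT r))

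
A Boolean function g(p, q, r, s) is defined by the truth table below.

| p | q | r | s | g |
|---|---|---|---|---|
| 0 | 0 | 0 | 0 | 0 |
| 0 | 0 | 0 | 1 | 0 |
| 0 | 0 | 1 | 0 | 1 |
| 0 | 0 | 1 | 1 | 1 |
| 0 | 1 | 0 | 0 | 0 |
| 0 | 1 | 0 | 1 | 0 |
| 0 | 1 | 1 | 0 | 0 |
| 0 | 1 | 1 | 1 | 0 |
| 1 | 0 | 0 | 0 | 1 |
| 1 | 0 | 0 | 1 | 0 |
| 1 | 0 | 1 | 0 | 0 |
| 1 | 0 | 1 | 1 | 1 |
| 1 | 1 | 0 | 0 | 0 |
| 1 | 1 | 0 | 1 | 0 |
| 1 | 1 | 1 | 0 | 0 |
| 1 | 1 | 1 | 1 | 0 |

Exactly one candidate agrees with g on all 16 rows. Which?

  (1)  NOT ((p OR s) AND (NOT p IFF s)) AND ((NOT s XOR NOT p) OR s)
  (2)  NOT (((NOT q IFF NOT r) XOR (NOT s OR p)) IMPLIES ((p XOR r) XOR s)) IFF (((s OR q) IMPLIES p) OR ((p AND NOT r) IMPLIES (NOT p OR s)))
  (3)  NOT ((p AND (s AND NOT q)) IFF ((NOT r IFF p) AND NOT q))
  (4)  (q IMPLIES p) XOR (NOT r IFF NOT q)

3

(1) disagrees with g on (0,0,1,0) (formula → 0, table → 1); rule it out.
(2) disagrees with g on (0,0,1,0) (formula → 0, table → 1); rule it out.
(4) disagrees with g on (0,1,1,0) (formula → 1, table → 0); rule it out.
Only (3) survives; checking it on all 16 rows confirms it matches g.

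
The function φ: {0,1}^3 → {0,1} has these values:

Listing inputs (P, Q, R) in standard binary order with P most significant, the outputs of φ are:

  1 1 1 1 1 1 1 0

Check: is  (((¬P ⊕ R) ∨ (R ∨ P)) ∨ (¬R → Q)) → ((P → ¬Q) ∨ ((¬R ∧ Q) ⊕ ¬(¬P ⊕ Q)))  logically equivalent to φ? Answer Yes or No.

Check the formula against φ row by row:
  P=0, Q=0, R=0: formula gives 1, φ = 1 ✓
  P=0, Q=0, R=1: formula gives 1, φ = 1 ✓
  P=0, Q=1, R=0: formula gives 1, φ = 1 ✓
  P=0, Q=1, R=1: formula gives 1, φ = 1 ✓
  P=1, Q=0, R=0: formula gives 1, φ = 1 ✓
  …and likewise for the remaining 3 rows.
No disagreement on any input; they are logically equivalent.

Yes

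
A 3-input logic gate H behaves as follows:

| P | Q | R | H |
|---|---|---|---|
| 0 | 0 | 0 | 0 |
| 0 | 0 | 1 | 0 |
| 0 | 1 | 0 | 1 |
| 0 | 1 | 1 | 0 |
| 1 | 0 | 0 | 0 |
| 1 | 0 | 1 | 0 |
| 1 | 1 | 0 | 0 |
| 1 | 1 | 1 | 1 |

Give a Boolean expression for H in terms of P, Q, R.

H=1 on 2 inputs: (0,1,0), (1,1,1). Reading each as a conjunction of literals (¬P·Q·¬R, P·Q·R) and taking the OR gives the canonical DNF.

H(P, Q, R) = ((P' · Q) · R') + ((P · Q) · R)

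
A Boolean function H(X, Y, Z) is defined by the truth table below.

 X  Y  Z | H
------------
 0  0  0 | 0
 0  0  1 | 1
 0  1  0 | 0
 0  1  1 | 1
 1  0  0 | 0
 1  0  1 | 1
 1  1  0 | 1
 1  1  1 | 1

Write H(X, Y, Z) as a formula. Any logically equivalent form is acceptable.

H(X, Y, Z) = NOT ((((NOT X AND NOT Y) AND NOT Z) OR ((NOT X AND Y) AND NOT Z)) OR ((X AND NOT Y) AND NOT Z))

H is 0 on only 3 rows — (0,0,0), (0,1,0), (1,0,0). Writing each as a minterm (¬X·¬Y·¬Z, ¬X·Y·¬Z, X·¬Y·¬Z) and OR-ing them characterizes exactly where H=0, so H is the negation of that disjunction.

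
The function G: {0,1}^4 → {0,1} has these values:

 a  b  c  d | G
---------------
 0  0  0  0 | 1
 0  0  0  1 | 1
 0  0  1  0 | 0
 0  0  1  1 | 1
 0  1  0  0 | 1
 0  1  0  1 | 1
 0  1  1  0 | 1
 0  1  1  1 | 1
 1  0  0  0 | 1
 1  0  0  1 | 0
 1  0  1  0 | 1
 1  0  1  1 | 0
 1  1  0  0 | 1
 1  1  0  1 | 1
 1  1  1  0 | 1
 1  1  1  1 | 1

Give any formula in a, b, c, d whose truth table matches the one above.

G(a, b, c, d) = ~(((((~a & ~b) & c) & ~d) | (((a & ~b) & ~c) & d)) | (((a & ~b) & c) & d))

The 0-rows are (0,0,1,0), (1,0,0,1), (1,0,1,1). Take each as a conjunction (¬a·¬b·c·¬d, a·¬b·¬c·d, a·¬b·c·d), form their disjunction, and complement — that gives a formula that is 1 everywhere G is.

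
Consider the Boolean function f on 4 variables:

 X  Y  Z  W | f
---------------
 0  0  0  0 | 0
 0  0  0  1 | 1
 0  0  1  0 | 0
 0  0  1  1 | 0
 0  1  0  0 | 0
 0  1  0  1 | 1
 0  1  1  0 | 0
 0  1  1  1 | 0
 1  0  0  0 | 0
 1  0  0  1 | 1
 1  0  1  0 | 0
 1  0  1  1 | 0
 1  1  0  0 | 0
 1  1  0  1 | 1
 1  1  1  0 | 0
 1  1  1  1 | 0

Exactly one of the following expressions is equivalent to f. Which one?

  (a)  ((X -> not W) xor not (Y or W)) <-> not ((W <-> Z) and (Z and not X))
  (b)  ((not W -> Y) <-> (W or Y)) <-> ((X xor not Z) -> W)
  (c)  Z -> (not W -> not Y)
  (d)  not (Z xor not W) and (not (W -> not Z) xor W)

d

(a) disagrees with f on (0,1,0,0) (formula → 1, table → 0); rule it out.
(b) disagrees with f on (0,0,1,0) (formula → 1, table → 0); rule it out.
(c) disagrees with f on (0,0,0,0) (formula → 1, table → 0); rule it out.
(d) is the remaining candidate, and it agrees with f on all 16 inputs.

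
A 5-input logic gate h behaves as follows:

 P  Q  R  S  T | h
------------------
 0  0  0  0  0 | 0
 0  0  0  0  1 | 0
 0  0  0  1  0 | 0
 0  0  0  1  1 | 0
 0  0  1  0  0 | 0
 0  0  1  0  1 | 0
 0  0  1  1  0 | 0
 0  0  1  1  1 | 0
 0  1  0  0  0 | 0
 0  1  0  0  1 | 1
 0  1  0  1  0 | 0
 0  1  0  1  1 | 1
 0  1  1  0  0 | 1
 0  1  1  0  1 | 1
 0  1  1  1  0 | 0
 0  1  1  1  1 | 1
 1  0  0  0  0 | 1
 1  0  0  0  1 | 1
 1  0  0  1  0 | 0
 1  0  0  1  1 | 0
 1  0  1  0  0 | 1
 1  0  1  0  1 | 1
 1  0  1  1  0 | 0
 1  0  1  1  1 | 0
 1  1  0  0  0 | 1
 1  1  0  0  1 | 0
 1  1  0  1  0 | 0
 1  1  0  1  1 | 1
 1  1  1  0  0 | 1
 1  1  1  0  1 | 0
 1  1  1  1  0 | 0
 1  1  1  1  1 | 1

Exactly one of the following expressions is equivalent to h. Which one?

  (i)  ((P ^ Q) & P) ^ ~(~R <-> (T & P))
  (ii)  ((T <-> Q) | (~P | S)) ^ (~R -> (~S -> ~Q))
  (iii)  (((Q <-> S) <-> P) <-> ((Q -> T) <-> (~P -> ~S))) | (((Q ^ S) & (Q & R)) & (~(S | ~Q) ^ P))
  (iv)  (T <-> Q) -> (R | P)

(i) fails at (0,0,0,0,0): the formula yields 1, h is 0.
(ii) fails at (0,1,0,0,0): the formula yields 1, h is 0.
(iv) fails at (0,0,0,0,1): the formula yields 1, h is 0.
That leaves (iii). Evaluating it on every row reproduces the table of h exactly.

iii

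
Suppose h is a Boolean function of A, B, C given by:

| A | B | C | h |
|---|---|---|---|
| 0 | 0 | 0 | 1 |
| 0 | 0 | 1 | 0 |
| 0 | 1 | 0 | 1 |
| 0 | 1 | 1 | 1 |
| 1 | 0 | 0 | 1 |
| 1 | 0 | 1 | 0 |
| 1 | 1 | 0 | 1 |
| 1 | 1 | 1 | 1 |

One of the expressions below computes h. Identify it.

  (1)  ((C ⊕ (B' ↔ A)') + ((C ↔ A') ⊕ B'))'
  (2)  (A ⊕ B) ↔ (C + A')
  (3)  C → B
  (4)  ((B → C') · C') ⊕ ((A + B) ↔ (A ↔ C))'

(1) fails at (0,0,0): the formula yields 0, h is 1.
(2) fails at (0,0,0): the formula yields 0, h is 1.
(4) fails at (0,0,0): the formula yields 0, h is 1.
Only (3) survives; checking it on all 8 rows confirms it matches h.

3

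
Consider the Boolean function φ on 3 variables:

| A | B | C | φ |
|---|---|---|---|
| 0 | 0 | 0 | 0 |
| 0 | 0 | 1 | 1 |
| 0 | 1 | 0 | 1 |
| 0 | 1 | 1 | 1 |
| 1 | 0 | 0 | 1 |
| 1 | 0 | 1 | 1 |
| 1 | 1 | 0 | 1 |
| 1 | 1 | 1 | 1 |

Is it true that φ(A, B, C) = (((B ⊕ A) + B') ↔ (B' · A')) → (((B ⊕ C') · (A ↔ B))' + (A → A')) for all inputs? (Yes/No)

Check the formula against φ row by row:
  A=0, B=0, C=0: formula gives 1, but φ = 0 ✗
Row (0,0,0) is a counterexample, so the formula is not equivalent to φ.

No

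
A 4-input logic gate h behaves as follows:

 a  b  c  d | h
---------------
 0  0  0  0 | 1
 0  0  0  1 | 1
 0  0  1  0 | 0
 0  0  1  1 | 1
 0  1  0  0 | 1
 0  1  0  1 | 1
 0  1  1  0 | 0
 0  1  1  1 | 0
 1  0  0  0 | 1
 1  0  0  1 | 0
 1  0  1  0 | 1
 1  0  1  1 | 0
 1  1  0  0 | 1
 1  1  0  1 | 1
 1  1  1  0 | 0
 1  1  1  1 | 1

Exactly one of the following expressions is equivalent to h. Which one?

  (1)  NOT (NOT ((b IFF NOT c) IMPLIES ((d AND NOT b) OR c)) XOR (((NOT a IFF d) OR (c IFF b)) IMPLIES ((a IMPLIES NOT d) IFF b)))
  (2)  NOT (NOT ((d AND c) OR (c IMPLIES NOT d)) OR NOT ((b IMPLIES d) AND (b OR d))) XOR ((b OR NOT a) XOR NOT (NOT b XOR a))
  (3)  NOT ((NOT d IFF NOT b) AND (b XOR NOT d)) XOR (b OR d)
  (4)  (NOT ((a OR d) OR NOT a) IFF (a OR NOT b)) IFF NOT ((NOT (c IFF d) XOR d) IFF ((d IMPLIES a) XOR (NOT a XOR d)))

1

(2) fails at (0,0,0,1): the formula yields 0, h is 1.
(3) fails at (0,0,0,0): the formula yields 0, h is 1.
(4) fails at (0,0,1,1): the formula yields 0, h is 1.
Only (1) survives; checking it on all 16 rows confirms it matches h.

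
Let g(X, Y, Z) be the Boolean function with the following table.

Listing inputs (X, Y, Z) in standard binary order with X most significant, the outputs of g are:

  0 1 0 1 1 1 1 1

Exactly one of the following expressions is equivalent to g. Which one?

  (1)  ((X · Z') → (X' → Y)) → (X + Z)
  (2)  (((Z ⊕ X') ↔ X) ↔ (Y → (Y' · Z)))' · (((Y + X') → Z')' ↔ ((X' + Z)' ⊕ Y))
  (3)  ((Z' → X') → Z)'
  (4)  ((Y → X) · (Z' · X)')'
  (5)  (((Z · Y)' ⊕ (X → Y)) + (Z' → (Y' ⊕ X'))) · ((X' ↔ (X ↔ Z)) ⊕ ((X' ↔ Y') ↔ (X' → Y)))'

(2) disagrees with g on (0,0,0) (formula → 1, table → 0); rule it out.
(3) disagrees with g on (0,0,0) (formula → 1, table → 0); rule it out.
(4) disagrees with g on (0,0,1) (formula → 0, table → 1); rule it out.
(5) disagrees with g on (1,0,0) (formula → 0, table → 1); rule it out.
(1) is the remaining candidate, and it agrees with g on all 8 inputs.

1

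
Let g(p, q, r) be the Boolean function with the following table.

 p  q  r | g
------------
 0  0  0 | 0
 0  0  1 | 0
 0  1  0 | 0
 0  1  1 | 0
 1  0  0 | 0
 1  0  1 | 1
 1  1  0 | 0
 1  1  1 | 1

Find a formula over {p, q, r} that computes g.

g(p, q, r) = ((p ∧ ¬q) ∧ r) ∨ ((p ∧ q) ∧ r)

The 1-rows are (1,0,1), (1,1,1). Each contributes one minterm — p·¬q·r; p·q·r — and their disjunction is a sum-of-products form of g.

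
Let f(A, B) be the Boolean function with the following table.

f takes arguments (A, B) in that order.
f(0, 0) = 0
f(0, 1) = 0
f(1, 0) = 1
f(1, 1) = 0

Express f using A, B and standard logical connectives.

f(A, B) = A · B'

Only row (1,0) gives 1. That row's minterm A·¬B is f directly.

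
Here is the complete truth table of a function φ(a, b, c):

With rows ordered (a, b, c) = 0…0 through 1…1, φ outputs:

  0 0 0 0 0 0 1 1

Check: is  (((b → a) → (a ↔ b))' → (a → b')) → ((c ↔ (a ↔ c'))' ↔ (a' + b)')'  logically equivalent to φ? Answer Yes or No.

Test each input against both φ and the formula:
  a=0, b=0, c=0: formula gives 0, φ = 0 ✓
  a=0, b=0, c=1: formula gives 0, φ = 0 ✓
  a=0, b=1, c=0: formula gives 0, φ = 0 ✓
  a=0, b=1, c=1: formula gives 0, φ = 0 ✓
  a=1, b=0, c=0: formula gives 0, φ = 0 ✓
  …and likewise for the remaining 3 rows.
Every row agrees, so the formula is equivalent.

Yes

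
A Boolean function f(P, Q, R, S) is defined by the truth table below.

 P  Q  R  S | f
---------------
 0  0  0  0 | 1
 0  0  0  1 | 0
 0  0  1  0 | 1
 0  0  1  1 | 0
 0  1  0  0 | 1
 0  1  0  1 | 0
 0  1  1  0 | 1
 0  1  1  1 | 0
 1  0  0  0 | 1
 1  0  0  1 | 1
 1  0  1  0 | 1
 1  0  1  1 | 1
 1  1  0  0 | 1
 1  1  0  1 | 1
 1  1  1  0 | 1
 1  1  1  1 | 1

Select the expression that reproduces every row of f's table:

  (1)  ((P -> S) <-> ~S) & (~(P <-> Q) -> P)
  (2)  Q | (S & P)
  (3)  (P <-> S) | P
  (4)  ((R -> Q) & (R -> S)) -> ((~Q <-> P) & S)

3

(1) fails at (0,1,0,0): the formula yields 0, f is 1.
(2) fails at (0,0,0,0): the formula yields 0, f is 1.
(4) fails at (0,0,0,0): the formula yields 0, f is 1.
(3) is the remaining candidate, and it agrees with f on all 16 inputs.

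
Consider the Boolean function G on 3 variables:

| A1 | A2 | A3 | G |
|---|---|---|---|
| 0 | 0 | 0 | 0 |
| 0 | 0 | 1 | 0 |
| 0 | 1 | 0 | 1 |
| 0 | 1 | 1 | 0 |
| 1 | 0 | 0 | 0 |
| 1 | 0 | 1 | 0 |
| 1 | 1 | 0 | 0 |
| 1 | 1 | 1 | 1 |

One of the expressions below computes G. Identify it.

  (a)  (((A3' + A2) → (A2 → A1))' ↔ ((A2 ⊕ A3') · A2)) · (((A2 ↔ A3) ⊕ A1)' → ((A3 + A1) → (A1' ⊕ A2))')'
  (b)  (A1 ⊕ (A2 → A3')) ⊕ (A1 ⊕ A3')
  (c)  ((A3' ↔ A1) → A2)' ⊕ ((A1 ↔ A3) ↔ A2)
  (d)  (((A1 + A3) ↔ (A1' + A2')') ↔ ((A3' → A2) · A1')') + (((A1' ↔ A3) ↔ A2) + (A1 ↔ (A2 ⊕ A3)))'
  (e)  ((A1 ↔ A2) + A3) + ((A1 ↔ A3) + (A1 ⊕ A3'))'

c

(a) disagrees with G on (0,0,1) (formula → 1, table → 0); rule it out.
(b) disagrees with G on (0,0,1) (formula → 1, table → 0); rule it out.
(d) disagrees with G on (0,0,0) (formula → 1, table → 0); rule it out.
(e) disagrees with G on (0,0,0) (formula → 1, table → 0); rule it out.
Only (c) survives; checking it on all 8 rows confirms it matches G.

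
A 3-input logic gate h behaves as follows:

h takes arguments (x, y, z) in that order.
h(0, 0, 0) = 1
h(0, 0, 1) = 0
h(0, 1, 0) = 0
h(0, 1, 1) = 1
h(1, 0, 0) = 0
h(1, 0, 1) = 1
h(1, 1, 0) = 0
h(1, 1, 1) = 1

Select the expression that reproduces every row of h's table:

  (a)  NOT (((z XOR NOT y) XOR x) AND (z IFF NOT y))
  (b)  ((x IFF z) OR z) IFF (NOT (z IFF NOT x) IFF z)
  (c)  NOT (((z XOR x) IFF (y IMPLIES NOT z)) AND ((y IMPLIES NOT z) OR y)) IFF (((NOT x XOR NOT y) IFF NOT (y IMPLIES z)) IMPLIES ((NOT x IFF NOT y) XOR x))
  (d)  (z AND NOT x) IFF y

(a): at (0,0,1) it gives 1, but h = 0 — eliminated.
(b): at (0,0,0) it gives 0, but h = 1 — eliminated.
(d): at (1,0,0) it gives 1, but h = 0 — eliminated.
Only (c) survives; checking it on all 8 rows confirms it matches h.

c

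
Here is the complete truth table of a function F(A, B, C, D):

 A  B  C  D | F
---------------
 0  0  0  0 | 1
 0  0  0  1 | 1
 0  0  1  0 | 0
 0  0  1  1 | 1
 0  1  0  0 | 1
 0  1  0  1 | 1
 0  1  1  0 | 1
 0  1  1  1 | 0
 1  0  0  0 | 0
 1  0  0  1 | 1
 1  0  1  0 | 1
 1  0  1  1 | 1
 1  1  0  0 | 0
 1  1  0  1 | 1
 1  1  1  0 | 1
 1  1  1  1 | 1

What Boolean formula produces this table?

There are just 4 zero rows: (0,0,1,0), (0,1,1,1), (1,0,0,0), (1,1,0,0). Their minterms are ¬A·¬B·C·¬D, ¬A·B·C·D, A·¬B·¬C·¬D, A·B·¬C·¬D; the OR of those covers precisely the 0-outputs, and negating it yields F.

F(A, B, C, D) = NOT ((((((NOT A AND NOT B) AND C) AND NOT D) OR (((NOT A AND B) AND C) AND D)) OR (((A AND NOT B) AND NOT C) AND NOT D)) OR (((A AND B) AND NOT C) AND NOT D))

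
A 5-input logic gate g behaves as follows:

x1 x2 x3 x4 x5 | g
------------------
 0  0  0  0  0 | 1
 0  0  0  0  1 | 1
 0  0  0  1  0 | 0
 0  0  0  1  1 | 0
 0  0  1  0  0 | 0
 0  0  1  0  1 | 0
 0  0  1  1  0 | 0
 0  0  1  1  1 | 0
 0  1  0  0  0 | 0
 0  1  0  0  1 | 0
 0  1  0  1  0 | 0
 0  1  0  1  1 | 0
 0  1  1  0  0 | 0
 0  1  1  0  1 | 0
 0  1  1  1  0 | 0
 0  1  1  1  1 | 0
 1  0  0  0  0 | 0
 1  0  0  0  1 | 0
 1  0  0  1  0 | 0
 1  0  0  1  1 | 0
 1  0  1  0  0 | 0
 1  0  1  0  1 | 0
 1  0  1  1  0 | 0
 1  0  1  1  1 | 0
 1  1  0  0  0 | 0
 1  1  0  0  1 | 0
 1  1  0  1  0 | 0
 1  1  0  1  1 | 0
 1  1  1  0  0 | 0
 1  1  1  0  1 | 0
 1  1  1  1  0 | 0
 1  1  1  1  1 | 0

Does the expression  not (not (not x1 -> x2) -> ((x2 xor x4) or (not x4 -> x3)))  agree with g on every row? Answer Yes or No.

Test each input against both g and the formula:
  x1=0, x2=0, x3=0, x4=0, x5=0: formula gives 1, g = 1 ✓
  x1=0, x2=0, x3=0, x4=0, x5=1: formula gives 1, g = 1 ✓
  x1=0, x2=0, x3=0, x4=1, x5=0: formula gives 0, g = 0 ✓
  x1=0, x2=0, x3=0, x4=1, x5=1: formula gives 0, g = 0 ✓
  …and likewise for the remaining 28 rows.
All 32 rows match — the expression computes g exactly.

Yes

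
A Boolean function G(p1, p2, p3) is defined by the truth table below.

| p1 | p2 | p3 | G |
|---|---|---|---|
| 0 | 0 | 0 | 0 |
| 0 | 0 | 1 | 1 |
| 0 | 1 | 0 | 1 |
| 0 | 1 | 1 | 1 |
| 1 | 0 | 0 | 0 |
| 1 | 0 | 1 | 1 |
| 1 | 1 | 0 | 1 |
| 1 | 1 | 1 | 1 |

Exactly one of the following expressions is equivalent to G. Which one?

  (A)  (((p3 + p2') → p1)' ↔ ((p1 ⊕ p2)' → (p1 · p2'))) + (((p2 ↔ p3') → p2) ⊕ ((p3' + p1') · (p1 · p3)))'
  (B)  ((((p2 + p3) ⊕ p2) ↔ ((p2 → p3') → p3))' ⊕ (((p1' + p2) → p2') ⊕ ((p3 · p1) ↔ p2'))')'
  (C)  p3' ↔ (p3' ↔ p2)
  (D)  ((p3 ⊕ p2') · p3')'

D

(A) fails at (0,1,0): the formula yields 0, G is 1.
(B) fails at (0,0,0): the formula yields 1, G is 0.
(C) fails at (0,0,1): the formula yields 0, G is 1.
Only (D) survives; checking it on all 8 rows confirms it matches G.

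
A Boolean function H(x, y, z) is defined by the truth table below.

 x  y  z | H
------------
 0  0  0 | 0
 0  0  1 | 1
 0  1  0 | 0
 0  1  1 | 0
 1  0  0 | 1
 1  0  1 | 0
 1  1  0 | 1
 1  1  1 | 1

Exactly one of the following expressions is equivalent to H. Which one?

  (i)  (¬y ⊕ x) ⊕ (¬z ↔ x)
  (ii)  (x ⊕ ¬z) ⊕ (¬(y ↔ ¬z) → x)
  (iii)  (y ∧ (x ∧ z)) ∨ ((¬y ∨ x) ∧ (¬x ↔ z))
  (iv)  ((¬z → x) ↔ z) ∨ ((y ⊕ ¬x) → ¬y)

(i) disagrees with H on (0,0,0) (formula → 1, table → 0); rule it out.
(ii) disagrees with H on (0,0,0) (formula → 1, table → 0); rule it out.
(iv) disagrees with H on (0,0,0) (formula → 1, table → 0); rule it out.
(iii) is the remaining candidate, and it agrees with H on all 8 inputs.

iii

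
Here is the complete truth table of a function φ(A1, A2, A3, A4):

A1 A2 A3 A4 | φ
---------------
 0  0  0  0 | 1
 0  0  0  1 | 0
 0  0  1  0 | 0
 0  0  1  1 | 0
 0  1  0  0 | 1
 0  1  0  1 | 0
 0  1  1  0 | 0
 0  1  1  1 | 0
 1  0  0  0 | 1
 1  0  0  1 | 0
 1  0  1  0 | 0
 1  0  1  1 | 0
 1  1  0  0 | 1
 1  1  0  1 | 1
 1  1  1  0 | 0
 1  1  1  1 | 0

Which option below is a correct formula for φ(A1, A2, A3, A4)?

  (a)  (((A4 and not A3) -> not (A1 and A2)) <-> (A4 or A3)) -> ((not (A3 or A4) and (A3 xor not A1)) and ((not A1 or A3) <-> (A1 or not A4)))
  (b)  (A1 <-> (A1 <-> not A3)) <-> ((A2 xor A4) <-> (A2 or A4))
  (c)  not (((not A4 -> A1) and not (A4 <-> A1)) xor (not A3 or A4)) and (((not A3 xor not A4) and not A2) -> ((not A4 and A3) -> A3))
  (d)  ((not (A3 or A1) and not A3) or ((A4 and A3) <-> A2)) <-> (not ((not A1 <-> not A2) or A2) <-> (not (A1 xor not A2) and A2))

a

(b): at (0,0,0,1) it gives 1, but φ = 0 — eliminated.
(c): at (0,0,0,0) it gives 0, but φ = 1 — eliminated.
(d): at (0,0,0,1) it gives 1, but φ = 0 — eliminated.
Only (a) survives; checking it on all 16 rows confirms it matches φ.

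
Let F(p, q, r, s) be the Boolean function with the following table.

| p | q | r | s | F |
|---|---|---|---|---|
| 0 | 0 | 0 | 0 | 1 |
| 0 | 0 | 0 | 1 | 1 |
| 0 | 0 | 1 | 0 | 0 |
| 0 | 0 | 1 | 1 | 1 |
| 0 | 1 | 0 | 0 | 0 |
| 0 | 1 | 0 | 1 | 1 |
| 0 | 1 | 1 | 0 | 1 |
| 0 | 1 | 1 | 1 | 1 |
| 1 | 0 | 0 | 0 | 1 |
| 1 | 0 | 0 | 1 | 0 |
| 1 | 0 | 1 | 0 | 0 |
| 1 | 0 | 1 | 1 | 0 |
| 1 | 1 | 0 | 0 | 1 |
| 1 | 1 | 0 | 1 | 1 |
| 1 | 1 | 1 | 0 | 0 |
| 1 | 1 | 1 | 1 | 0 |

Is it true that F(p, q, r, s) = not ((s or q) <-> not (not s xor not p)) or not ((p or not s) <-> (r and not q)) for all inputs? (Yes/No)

Test each input against both F and the formula:
  p=0, q=0, r=0, s=0: formula gives 1, F = 1 ✓
  p=0, q=0, r=0, s=1: formula gives 1, F = 1 ✓
  p=0, q=0, r=1, s=0: formula gives 1, but F = 0 ✗
Row (0,0,1,0) is a counterexample, so the formula is not equivalent to F.

No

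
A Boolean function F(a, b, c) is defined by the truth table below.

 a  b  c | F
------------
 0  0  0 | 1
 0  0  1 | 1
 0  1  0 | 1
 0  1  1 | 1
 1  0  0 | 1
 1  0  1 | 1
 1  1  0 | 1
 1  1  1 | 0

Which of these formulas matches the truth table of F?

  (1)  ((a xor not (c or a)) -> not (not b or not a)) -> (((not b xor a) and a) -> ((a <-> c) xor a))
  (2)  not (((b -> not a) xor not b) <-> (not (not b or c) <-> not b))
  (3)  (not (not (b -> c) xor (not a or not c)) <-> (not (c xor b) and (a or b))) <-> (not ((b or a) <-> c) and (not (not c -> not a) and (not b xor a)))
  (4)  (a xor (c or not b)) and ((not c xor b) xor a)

1

(2) disagrees with F on (0,0,0) (formula → 0, table → 1); rule it out.
(3) disagrees with F on (0,0,0) (formula → 0, table → 1); rule it out.
(4) disagrees with F on (0,0,1) (formula → 0, table → 1); rule it out.
(1) is the remaining candidate, and it agrees with F on all 8 inputs.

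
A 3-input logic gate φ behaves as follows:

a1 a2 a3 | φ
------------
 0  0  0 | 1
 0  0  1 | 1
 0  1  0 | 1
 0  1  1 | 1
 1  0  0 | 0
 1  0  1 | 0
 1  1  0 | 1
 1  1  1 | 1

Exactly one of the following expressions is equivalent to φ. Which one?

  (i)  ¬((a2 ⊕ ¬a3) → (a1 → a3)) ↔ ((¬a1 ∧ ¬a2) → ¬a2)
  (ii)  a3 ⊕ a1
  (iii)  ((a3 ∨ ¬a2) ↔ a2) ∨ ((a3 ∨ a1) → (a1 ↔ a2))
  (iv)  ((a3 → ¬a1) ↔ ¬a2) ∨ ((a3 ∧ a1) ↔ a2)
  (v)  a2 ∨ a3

iii

(i) disagrees with φ on (0,0,0) (formula → 0, table → 1); rule it out.
(ii) disagrees with φ on (0,0,0) (formula → 0, table → 1); rule it out.
(iv) disagrees with φ on (0,1,0) (formula → 0, table → 1); rule it out.
(v) disagrees with φ on (0,0,0) (formula → 0, table → 1); rule it out.
That leaves (iii). Evaluating it on every row reproduces the table of φ exactly.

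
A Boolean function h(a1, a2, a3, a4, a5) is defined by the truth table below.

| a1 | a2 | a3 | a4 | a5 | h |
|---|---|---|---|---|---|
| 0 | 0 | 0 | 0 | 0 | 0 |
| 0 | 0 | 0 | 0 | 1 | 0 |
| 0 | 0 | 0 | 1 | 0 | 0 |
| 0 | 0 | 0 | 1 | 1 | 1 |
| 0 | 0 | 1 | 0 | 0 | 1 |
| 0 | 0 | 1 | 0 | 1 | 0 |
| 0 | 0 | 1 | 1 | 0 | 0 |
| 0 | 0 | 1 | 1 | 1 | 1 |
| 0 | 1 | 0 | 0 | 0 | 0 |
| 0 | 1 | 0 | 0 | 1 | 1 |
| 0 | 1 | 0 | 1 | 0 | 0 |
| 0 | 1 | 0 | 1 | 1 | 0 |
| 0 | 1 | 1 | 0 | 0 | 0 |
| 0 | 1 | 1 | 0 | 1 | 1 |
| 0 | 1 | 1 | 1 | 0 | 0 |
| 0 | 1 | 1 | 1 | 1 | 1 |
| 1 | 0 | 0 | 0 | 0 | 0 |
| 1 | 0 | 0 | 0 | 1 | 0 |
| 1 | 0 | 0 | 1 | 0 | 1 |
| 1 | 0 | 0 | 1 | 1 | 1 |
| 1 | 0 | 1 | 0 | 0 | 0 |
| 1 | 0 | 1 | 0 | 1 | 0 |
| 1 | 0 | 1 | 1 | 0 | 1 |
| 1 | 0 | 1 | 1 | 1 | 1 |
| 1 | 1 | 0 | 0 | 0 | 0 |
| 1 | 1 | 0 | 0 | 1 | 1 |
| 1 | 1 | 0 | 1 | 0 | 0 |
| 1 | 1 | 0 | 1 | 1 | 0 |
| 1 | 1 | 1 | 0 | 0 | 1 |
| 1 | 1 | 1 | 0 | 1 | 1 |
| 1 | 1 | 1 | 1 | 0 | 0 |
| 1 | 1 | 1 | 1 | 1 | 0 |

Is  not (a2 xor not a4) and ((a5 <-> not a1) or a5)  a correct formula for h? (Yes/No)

Evaluate not (a2 xor not a4) and ((a5 <-> not a1) or a5) on each row and compare to h:
  a1=0, a2=0, a3=0, a4=0, a5=0: formula gives 0, h = 0 ✓
  a1=0, a2=0, a3=0, a4=0, a5=1: formula gives 0, h = 0 ✓
  a1=0, a2=0, a3=0, a4=1, a5=0: formula gives 0, h = 0 ✓
  a1=0, a2=0, a3=0, a4=1, a5=1: formula gives 1, h = 1 ✓
  a1=0, a2=0, a3=1, a4=0, a5=0: formula gives 0, but h = 1 ✗
Row (0,0,1,0,0) is a counterexample, so the formula is not equivalent to h.

No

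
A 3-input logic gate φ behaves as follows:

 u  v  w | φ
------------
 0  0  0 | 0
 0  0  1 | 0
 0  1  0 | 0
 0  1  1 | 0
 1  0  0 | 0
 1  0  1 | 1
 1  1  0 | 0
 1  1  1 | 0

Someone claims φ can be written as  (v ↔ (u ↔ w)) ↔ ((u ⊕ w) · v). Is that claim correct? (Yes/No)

No

Test each input against both φ and the formula:
  u=0, v=0, w=0: formula gives 1, but φ = 0 ✗
Row (0,0,0) is a counterexample, so the formula is not equivalent to φ.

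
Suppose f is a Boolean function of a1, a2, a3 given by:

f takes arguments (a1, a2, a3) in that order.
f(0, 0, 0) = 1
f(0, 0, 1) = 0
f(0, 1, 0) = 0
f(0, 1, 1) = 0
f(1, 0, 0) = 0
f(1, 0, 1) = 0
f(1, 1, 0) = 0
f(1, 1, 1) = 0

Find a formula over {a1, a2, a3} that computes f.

The output is 1 only when every input is 0 — NOR of all inputs.

f(a1, a2, a3) = ~((a1 | a2) | a3)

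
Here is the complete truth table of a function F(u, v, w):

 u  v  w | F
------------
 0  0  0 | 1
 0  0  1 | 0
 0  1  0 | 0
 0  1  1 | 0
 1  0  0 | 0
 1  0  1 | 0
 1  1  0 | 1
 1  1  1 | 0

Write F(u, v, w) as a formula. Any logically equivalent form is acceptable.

F(u, v, w) = ((¬u ∧ ¬v) ∧ ¬w) ∨ ((u ∧ v) ∧ ¬w)

The 1-rows are (0,0,0), (1,1,0). Each contributes one minterm — ¬u·¬v·¬w; u·v·¬w — and their disjunction is a sum-of-products form of F.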